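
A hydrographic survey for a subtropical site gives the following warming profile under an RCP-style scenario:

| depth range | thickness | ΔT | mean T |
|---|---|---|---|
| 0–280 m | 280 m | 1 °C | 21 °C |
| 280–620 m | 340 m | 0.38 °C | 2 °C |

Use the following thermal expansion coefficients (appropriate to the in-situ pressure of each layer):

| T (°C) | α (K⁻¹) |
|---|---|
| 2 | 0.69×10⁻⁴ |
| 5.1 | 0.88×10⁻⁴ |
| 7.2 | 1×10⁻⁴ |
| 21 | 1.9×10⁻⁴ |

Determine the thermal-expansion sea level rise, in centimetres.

6.21 cm

Layer 1 at 21 °C → α = 1.9×10⁻⁴ K⁻¹
Layer 2 at 2 °C → α = 0.69×10⁻⁴ K⁻¹
0–280 m: 1.9×10⁻⁴ × 1 × 280 = 0.05320 m
0.69×10⁻⁴ × 340 × 0.38 = 0.0089148 m
Δh = 0.05320 + 0.0089148 = 0.0621148 m ≈ 6.21 cm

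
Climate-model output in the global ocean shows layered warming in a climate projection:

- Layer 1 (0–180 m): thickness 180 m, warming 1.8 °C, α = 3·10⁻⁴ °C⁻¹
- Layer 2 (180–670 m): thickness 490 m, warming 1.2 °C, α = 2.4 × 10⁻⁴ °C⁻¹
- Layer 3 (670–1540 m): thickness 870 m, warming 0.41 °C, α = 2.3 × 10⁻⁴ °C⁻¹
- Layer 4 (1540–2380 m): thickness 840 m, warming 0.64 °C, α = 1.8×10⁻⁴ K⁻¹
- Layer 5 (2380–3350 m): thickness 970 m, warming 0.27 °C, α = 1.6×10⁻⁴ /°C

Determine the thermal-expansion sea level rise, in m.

Δh = 0.459 m

1.8 × 180 × 3×10⁻⁴ = 0.09720 m
490 × 1.2 × 2.4×10⁻⁴ = 0.14112 m
670–1540 m: 2.3×10⁻⁴ × 870 × 0.41 = 0.082041 m
Layer 4: 840 × 0.64 × 1.8×10⁻⁴ = 0.096768 m
1.6×10⁻⁴ × 0.27 × 970 = 0.041904 m
Δh = 0.09720 + 0.14112 + 0.082041 + 0.096768 + 0.041904 = 0.459033 m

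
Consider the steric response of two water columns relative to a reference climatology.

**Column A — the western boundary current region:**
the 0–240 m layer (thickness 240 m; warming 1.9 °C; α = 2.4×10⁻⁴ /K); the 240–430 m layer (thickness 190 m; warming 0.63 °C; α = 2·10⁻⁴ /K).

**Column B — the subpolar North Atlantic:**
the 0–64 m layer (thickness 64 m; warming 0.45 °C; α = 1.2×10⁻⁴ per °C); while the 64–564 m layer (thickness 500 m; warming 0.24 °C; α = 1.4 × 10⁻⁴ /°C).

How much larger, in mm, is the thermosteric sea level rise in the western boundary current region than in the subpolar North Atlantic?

Δh_A − Δh_B ≈ 113 mm

A Layer 1: 240 × 2.4×10⁻⁴ × 1.9 = 0.10944 m
A 240–430 m: 0.63 × 2×10⁻⁴ × 190 = 0.02394 m
A total: 0.13338 m
B 64 × 0.45 × 1.2×10⁻⁴ = 0.003456 m
B 0.24 × 1.4×10⁻⁴ × 500 = 0.01680 m
B total: 0.020256 m
Difference: 0.13338 − 0.020256 = 0.113124 m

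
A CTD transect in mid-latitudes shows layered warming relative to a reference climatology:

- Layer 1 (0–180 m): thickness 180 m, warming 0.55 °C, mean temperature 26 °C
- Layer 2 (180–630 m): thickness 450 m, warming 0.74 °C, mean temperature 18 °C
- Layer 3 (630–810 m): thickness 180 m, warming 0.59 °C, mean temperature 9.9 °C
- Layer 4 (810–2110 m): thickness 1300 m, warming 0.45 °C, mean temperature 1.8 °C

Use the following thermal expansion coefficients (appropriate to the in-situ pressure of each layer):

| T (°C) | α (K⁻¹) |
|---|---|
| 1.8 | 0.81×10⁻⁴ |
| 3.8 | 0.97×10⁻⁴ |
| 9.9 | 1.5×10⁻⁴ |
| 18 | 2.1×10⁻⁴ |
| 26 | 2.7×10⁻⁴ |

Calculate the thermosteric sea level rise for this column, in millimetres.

160 mm

Layer 1 at 26 °C → α = 2.7×10⁻⁴ K⁻¹
Layer 2 at 18 °C → α = 2.1×10⁻⁴ K⁻¹
Layer 3 at 9.9 °C → α = 1.5×10⁻⁴ K⁻¹
Layer 4 at 1.8 °C → α = 0.81×10⁻⁴ K⁻¹
Layer 1: 0.55 × 180 × 2.7×10⁻⁴ = 0.02673 m
Layer 2: 0.74 × 450 × 2.1×10⁻⁴ = 0.06993 m
Layer 3: 0.59 × 180 × 1.5×10⁻⁴ = 0.01593 m
810–2110 m: 1300 × 0.81×10⁻⁴ × 0.45 = 0.047385 m
Δh = 0.02673 + 0.06993 + 0.01593 + 0.047385 = 0.159975 m ≈ 160 mm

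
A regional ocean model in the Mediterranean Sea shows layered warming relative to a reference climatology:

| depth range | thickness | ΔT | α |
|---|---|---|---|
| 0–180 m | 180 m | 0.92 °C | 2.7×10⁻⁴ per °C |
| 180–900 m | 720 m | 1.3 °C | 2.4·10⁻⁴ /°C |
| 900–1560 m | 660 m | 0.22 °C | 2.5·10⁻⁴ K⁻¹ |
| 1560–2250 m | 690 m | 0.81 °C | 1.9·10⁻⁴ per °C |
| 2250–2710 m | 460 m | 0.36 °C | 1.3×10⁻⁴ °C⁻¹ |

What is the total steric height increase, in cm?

Δh ≈ 43.3 cm

0.92 × 180 × 2.7×10⁻⁴ = 0.044712 m
Layer 2: 2.4×10⁻⁴ × 1.3 × 720 = 0.22464 m
Layer 3: 2.5×10⁻⁴ × 660 × 0.22 = 0.03630 m
Layer 4: 0.81 × 690 × 1.9×10⁻⁴ = 0.106191 m
0.36 × 460 × 1.3×10⁻⁴ = 0.021528 m
Δh = 0.044712 + 0.22464 + 0.03630 + 0.106191 + 0.021528 = 0.433371 m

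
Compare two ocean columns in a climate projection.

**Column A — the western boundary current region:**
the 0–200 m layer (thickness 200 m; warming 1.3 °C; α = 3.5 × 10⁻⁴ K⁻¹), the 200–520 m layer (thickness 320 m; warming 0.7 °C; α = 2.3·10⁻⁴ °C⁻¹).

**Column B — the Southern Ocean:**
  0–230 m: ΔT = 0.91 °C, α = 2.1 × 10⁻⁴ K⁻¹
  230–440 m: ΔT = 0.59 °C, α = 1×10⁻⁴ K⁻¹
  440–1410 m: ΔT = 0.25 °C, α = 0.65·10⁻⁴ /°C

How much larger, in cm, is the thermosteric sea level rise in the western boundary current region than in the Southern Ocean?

A 0–200 m: 200 × 1.3 × 3.5×10⁻⁴ = 0.09100 m
A 320 × 2.3×10⁻⁴ × 0.7 = 0.05152 m
A total: 0.14252 m
B 230 × 0.91 × 2.1×10⁻⁴ = 0.043953 m
B 230–440 m: 210 × 0.59 × 1×10⁻⁴ = 0.01239 m
B 970 × 0.65×10⁻⁴ × 0.25 = 0.0157625 m
B total: 0.0721055 m
Difference: 0.14252 − 0.0721055 = 0.0704145 m

Δh_A − Δh_B ≈ 7.0 cm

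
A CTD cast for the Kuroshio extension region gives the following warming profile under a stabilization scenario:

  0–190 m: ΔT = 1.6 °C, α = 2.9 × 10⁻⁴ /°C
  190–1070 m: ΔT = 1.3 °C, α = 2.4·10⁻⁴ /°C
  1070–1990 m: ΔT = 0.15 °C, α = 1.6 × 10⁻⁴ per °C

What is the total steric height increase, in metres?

0.385 m

Layer 1: 2.9×10⁻⁴ × 1.6 × 190 = 0.08816 m
Layer 2: 2.4×10⁻⁴ × 880 × 1.3 = 0.27456 m
Layer 3: 0.15 × 1.6×10⁻⁴ × 920 = 0.02208 m
Δh = 0.08816 + 0.27456 + 0.02208 = 0.38480 m ≈ 0.385 m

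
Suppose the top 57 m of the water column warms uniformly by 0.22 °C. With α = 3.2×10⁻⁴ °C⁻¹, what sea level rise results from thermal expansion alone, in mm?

Δh = αΔT·H = 3.2×10⁻⁴ × 0.22 × 57 = 0.0040128 m

Δh = 4.01 mm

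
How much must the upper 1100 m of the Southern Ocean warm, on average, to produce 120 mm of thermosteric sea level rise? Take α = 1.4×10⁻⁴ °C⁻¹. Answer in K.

about 0.78 K

ΔT = Δh/(αH) = 0.12 / (1.4×10⁻⁴ × 1100) ≈ 0.7792 K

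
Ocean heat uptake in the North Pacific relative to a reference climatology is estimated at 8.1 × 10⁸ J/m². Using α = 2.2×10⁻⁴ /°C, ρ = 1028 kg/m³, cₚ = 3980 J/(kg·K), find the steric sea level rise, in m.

Δh = αQ/(ρcₚ) = 2.2×10⁻⁴ × 8.1×10⁸ / (1028 × 3980) ≈ 0.043554 m

0.0436 m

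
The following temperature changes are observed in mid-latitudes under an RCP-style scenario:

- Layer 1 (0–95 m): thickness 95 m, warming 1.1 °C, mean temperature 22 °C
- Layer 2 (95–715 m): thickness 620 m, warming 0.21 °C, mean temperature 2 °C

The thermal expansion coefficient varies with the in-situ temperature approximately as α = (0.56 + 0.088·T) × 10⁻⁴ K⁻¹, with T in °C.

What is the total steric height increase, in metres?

0.0357 m of thermosteric rise

Layer 1: α = (0.56 + 0.088×22)×10⁻⁴ = 2.496×10⁻⁴ K⁻¹
Layer 2: α = (0.56 + 0.088×2)×10⁻⁴ = 0.736×10⁻⁴ K⁻¹
Layer 1: 95 × 1.1 × 2.496×10⁻⁴ = 0.0260832 m
0.736×10⁻⁴ × 620 × 0.21 = 0.00958272 m
Δh = 0.0260832 + 0.00958272 = 0.03566592 m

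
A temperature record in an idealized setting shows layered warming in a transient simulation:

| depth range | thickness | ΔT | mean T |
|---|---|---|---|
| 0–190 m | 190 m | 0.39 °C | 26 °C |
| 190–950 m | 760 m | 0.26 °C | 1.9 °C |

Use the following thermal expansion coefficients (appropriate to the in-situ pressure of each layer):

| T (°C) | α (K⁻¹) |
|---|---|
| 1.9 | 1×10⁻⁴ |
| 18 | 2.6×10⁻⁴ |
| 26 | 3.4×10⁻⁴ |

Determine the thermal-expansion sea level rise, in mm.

45 mm of thermosteric rise

Layer 1 at 26 °C → α = 3.4×10⁻⁴ K⁻¹
Layer 2 at 1.9 °C → α = 1×10⁻⁴ K⁻¹
0–190 m: 3.4×10⁻⁴ × 190 × 0.39 = 0.025194 m
Layer 2: 0.26 × 760 × 1×10⁻⁴ = 0.01976 m
Δh = 0.025194 + 0.01976 = 0.044954 m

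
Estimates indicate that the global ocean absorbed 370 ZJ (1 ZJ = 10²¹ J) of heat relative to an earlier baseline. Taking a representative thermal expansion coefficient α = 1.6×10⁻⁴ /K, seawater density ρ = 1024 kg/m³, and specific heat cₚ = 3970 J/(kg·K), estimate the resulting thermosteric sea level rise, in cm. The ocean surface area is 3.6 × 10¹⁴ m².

Per unit area: Q = 370×10²¹ / (3.6×10¹⁴) ≈ 1.028×10⁹ J/m²
Δh = αQ/(ρcₚ) = 1.6×10⁻⁴ × 1.028×10⁹ / (1024 × 3970) ≈ 0.04046 m

4.05 cm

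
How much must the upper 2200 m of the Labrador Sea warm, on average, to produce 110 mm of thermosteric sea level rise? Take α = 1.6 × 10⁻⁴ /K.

0.313 K

ΔT = Δh/(αH) = 0.11 / (1.6×10⁻⁴ × 2200) = 0.3125 K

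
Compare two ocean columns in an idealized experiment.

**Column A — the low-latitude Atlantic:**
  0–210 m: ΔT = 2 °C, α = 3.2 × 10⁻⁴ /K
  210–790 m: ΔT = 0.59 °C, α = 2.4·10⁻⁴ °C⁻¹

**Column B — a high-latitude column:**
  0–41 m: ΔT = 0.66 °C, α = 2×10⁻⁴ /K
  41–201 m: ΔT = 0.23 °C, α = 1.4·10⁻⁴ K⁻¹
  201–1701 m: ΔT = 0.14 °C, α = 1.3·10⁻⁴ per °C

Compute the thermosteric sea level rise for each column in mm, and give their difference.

A Layer 1: 210 × 3.2×10⁻⁴ × 2 = 0.13440 m
A 0.59 × 2.4×10⁻⁴ × 580 = 0.082128 m
A total: 0.216528 m
B Layer 1: 41 × 2×10⁻⁴ × 0.66 = 0.005412 m
B 1.4×10⁻⁴ × 160 × 0.23 = 0.005152 m
B Layer 3: 0.14 × 1.3×10⁻⁴ × 1500 = 0.02730 m
B total: 0.037864 m
Difference: 0.216528 − 0.037864 = 0.178664 m

A: 220 mm; B: 38 mm; difference 180 mm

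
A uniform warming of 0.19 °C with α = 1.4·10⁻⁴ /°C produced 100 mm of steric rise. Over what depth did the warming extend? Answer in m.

about 3800 m

H = Δh/(αΔT) = 0.1 / (1.4×10⁻⁴ × 0.19) ≈ 3759 m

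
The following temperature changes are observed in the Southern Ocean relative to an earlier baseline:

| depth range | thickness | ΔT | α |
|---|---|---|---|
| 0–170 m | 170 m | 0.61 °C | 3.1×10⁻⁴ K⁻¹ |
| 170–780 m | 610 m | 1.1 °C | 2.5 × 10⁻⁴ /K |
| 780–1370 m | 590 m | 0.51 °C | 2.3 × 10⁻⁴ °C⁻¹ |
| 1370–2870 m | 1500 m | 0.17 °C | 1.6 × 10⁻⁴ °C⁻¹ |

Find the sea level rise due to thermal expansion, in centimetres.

0–170 m: 3.1×10⁻⁴ × 170 × 0.61 = 0.032147 m
Layer 2: 1.1 × 2.5×10⁻⁴ × 610 = 0.16775 m
780–1370 m: 0.51 × 590 × 2.3×10⁻⁴ = 0.069207 m
1.6×10⁻⁴ × 0.17 × 1500 = 0.04080 m
Δh = 0.032147 + 0.16775 + 0.069207 + 0.04080 = 0.309904 m

about 31.0 cm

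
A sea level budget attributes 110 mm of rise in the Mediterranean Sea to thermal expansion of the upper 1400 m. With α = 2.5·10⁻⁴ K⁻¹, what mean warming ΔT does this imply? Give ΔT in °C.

about 0.314 °C

ΔT = Δh/(αH) = 0.11 / (2.5×10⁻⁴ × 1400) ≈ 0.3143 °C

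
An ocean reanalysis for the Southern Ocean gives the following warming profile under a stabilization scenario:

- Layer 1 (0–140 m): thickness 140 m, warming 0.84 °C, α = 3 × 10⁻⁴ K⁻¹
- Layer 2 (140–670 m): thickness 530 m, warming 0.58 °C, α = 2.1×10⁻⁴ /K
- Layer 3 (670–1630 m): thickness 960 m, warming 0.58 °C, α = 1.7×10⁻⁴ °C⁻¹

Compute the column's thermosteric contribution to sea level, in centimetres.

140 × 3×10⁻⁴ × 0.84 = 0.03528 m
Layer 2: 530 × 2.1×10⁻⁴ × 0.58 = 0.064554 m
670–1630 m: 960 × 1.7×10⁻⁴ × 0.58 = 0.094656 m
Δh = 0.03528 + 0.064554 + 0.094656 = 0.19449 m ≈ 19.4 cm

Δh ≈ 19.4 cm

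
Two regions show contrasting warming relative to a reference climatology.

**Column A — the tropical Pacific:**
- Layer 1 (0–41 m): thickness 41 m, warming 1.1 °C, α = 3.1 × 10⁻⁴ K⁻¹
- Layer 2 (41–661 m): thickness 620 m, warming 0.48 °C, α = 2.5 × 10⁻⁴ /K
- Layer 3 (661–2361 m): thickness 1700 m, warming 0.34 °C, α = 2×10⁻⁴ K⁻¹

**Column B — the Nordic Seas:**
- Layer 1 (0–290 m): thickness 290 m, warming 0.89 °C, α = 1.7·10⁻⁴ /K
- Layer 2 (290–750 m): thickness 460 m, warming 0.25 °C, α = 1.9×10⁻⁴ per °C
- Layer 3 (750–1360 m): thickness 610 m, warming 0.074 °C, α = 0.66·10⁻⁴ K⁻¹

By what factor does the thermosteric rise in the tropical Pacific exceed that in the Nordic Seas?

A 0–41 m: 1.1 × 3.1×10⁻⁴ × 41 = 0.013981 m
A 620 × 2.5×10⁻⁴ × 0.48 = 0.07440 m
A Layer 3: 2×10⁻⁴ × 0.34 × 1700 = 0.11560 m
A total: 0.203981 m
B Layer 1: 0.89 × 290 × 1.7×10⁻⁴ = 0.043877 m
B 290–750 m: 460 × 1.9×10⁻⁴ × 0.25 = 0.02185 m
B 0.66×10⁻⁴ × 610 × 0.074 = 0.00297924 m
B total: 0.06870624 m
Ratio: 0.203981 / 0.06870624 ≈ 2.969

3.0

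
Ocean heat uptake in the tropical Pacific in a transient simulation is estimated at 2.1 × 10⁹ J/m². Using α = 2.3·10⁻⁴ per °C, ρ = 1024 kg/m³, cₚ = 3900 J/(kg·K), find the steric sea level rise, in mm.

Δh = αQ/(ρcₚ) = 2.3×10⁻⁴ × 2.1×10⁹ / (1024 × 3900) ≈ 0.12094 m

121 mm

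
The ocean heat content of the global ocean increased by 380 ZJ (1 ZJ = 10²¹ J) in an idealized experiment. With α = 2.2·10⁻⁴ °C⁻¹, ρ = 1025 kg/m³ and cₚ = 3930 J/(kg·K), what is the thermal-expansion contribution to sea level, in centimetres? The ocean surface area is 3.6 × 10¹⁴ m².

Per unit area: Q = 380×10²¹ / (3.6×10¹⁴) ≈ 1.056×10⁹ J/m²
Δh = αQ/(ρcₚ) = 2.2×10⁻⁴ × 1.056×10⁹ / (1025 × 3930) ≈ 0.057673 m

5.8 cm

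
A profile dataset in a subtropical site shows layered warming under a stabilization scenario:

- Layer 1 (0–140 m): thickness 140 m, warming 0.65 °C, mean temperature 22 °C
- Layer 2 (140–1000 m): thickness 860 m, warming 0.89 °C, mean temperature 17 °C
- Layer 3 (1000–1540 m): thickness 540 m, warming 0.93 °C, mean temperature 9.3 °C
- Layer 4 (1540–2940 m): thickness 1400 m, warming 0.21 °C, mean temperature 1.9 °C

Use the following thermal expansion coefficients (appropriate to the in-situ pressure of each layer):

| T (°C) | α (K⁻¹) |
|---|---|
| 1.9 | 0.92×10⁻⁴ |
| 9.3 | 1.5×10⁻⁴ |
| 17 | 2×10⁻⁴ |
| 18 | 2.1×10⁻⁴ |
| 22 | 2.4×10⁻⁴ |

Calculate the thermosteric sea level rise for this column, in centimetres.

Layer 1 at 22 °C → α = 2.4×10⁻⁴ K⁻¹
Layer 2 at 17 °C → α = 2×10⁻⁴ K⁻¹
Layer 3 at 9.3 °C → α = 1.5×10⁻⁴ K⁻¹
Layer 4 at 1.9 °C → α = 0.92×10⁻⁴ K⁻¹
Layer 1: 140 × 2.4×10⁻⁴ × 0.65 = 0.02184 m
140–1000 m: 860 × 2×10⁻⁴ × 0.89 = 0.15308 m
0.93 × 1.5×10⁻⁴ × 540 = 0.07533 m
0.92×10⁻⁴ × 1400 × 0.21 = 0.027048 m
Δh = 0.02184 + 0.15308 + 0.07533 + 0.027048 = 0.277298 m

Δh = 27.7 cm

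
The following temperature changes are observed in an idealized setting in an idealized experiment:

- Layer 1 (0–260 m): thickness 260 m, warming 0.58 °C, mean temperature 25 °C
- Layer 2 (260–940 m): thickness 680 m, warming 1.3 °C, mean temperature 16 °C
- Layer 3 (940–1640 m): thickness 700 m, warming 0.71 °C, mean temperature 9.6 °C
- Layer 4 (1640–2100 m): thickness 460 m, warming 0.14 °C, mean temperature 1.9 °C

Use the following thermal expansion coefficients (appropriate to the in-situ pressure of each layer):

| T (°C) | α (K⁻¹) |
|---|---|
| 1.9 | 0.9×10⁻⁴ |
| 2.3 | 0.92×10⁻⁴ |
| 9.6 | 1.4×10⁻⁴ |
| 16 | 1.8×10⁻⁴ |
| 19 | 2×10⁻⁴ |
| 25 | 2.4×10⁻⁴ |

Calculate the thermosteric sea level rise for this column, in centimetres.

Layer 1 at 25 °C → α = 2.4×10⁻⁴ K⁻¹
Layer 2 at 16 °C → α = 1.8×10⁻⁴ K⁻¹
Layer 3 at 9.6 °C → α = 1.4×10⁻⁴ K⁻¹
Layer 4 at 1.9 °C → α = 0.9×10⁻⁴ K⁻¹
260 × 2.4×10⁻⁴ × 0.58 = 0.036192 m
260–940 m: 680 × 1.8×10⁻⁴ × 1.3 = 0.15912 m
Layer 3: 1.4×10⁻⁴ × 0.71 × 700 = 0.06958 m
1640–2100 m: 460 × 0.9×10⁻⁴ × 0.14 = 0.005796 m
Δh = 0.036192 + 0.15912 + 0.06958 + 0.005796 = 0.270688 m

27 cm of thermosteric rise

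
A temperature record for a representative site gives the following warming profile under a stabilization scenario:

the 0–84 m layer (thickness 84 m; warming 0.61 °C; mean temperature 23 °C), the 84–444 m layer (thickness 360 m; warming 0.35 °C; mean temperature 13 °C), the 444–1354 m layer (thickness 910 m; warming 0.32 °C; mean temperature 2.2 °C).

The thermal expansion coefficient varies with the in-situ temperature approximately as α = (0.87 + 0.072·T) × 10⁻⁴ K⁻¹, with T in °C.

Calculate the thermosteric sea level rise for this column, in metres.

0.0656 m of thermosteric rise

Layer 1: α = (0.87 + 0.072×23)×10⁻⁴ = 2.526×10⁻⁴ K⁻¹
Layer 2: α = (0.87 + 0.072×13)×10⁻⁴ = 1.806×10⁻⁴ K⁻¹
Layer 3: α = (0.87 + 0.072×2.2)×10⁻⁴ = 1.0284×10⁻⁴ K⁻¹
0–84 m: 0.61 × 2.526×10⁻⁴ × 84 = 0.012943224 m
0.35 × 1.806×10⁻⁴ × 360 = 0.0227556 m
Layer 3: 910 × 1.0284×10⁻⁴ × 0.32 = 0.029947008 m
Δh = 0.012943224 + 0.0227556 + 0.029947008 = 0.065645832 m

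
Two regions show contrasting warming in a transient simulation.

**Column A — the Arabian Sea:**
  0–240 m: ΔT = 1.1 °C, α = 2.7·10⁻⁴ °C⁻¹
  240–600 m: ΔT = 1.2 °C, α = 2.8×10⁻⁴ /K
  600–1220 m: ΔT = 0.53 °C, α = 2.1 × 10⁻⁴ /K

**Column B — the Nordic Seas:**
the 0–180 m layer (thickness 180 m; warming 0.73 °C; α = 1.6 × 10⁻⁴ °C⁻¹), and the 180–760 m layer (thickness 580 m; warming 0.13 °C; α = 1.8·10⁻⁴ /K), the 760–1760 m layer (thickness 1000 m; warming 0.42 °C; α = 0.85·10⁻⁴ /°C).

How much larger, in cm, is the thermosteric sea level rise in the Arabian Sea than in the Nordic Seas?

19.1 cm

A 0–240 m: 1.1 × 240 × 2.7×10⁻⁴ = 0.07128 m
A 1.2 × 2.8×10⁻⁴ × 360 = 0.12096 m
A 600–1220 m: 620 × 0.53 × 2.1×10⁻⁴ = 0.069006 m
A total: 0.261246 m
B 0–180 m: 180 × 1.6×10⁻⁴ × 0.73 = 0.021024 m
B 180–760 m: 1.8×10⁻⁴ × 580 × 0.13 = 0.013572 m
B Layer 3: 0.42 × 0.85×10⁻⁴ × 1000 = 0.03570 m
B total: 0.070296 m
Difference: 0.261246 − 0.070296 = 0.19095 m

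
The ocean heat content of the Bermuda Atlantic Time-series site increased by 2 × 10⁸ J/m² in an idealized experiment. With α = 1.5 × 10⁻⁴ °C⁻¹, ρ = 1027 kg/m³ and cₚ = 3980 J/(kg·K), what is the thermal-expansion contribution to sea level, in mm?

Δh = 7.34 mm

Δh = αQ/(ρcₚ) = 1.5×10⁻⁴ × 2×10⁸ / (1027 × 3980) ≈ 0.0073395 m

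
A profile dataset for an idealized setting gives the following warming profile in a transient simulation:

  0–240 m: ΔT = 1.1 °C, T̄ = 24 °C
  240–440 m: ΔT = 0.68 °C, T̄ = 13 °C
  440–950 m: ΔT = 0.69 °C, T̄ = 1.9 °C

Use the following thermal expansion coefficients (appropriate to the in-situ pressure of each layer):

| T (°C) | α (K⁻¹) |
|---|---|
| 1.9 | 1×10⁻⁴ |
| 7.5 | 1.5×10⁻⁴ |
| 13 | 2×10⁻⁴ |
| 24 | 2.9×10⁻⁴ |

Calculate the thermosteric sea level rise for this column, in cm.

Δh = 13.9 cm

Layer 1 at 24 °C → α = 2.9×10⁻⁴ K⁻¹
Layer 2 at 13 °C → α = 2×10⁻⁴ K⁻¹
Layer 3 at 1.9 °C → α = 1×10⁻⁴ K⁻¹
0–240 m: 240 × 2.9×10⁻⁴ × 1.1 = 0.07656 m
2×10⁻⁴ × 0.68 × 200 = 0.02720 m
510 × 0.69 × 1×10⁻⁴ = 0.03519 m
Δh = 0.07656 + 0.02720 + 0.03519 = 0.13895 m ≈ 13.9 cm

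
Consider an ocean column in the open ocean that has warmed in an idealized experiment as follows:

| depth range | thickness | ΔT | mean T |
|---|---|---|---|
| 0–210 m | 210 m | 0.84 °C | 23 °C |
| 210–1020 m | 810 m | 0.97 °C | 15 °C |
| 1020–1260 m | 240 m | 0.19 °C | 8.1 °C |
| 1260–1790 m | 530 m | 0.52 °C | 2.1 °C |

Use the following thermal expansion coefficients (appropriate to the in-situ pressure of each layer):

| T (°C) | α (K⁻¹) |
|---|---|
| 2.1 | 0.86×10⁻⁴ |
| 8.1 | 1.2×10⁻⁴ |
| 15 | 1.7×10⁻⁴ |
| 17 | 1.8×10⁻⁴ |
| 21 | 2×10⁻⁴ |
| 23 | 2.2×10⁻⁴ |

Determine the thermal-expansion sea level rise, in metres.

Layer 1 at 23 °C → α = 2.2×10⁻⁴ K⁻¹
Layer 2 at 15 °C → α = 1.7×10⁻⁴ K⁻¹
Layer 3 at 8.1 °C → α = 1.2×10⁻⁴ K⁻¹
Layer 4 at 2.1 °C → α = 0.86×10⁻⁴ K⁻¹
0–210 m: 0.84 × 2.2×10⁻⁴ × 210 = 0.038808 m
0.97 × 1.7×10⁻⁴ × 810 = 0.133569 m
1020–1260 m: 1.2×10⁻⁴ × 0.19 × 240 = 0.005472 m
0.52 × 530 × 0.86×10⁻⁴ = 0.0237016 m
Δh = 0.038808 + 0.133569 + 0.005472 + 0.0237016 = 0.2015506 m

about 0.202 m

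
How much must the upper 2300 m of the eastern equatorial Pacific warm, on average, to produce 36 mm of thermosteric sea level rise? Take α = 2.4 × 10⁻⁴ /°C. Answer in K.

about 0.0652 K

ΔT = Δh/(αH) = 0.036 / (2.4×10⁻⁴ × 2300) ≈ 0.06522 K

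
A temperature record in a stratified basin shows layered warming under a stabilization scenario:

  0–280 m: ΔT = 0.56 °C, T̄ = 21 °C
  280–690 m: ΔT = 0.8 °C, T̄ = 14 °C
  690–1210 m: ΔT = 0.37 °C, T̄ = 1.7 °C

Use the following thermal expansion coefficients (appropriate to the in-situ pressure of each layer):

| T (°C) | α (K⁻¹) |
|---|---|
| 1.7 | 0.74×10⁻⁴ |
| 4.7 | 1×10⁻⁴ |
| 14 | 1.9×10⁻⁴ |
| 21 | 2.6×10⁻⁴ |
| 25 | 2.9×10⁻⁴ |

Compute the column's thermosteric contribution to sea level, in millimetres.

117 mm

Layer 1 at 21 °C → α = 2.6×10⁻⁴ K⁻¹
Layer 2 at 14 °C → α = 1.9×10⁻⁴ K⁻¹
Layer 3 at 1.7 °C → α = 0.74×10⁻⁴ K⁻¹
0–280 m: 0.56 × 2.6×10⁻⁴ × 280 = 0.040768 m
Layer 2: 0.8 × 1.9×10⁻⁴ × 410 = 0.06232 m
Layer 3: 0.74×10⁻⁴ × 0.37 × 520 = 0.0142376 m
Δh = 0.040768 + 0.06232 + 0.0142376 = 0.1173256 m ≈ 117 mm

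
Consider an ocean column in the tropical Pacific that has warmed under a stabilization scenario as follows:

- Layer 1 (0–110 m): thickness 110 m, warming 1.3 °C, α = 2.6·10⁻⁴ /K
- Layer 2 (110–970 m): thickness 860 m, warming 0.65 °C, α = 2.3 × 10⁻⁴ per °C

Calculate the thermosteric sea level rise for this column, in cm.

0–110 m: 110 × 2.6×10⁻⁴ × 1.3 = 0.03718 m
Layer 2: 2.3×10⁻⁴ × 860 × 0.65 = 0.12857 m
Δh = 0.03718 + 0.12857 = 0.16575 m

17 cm of thermosteric rise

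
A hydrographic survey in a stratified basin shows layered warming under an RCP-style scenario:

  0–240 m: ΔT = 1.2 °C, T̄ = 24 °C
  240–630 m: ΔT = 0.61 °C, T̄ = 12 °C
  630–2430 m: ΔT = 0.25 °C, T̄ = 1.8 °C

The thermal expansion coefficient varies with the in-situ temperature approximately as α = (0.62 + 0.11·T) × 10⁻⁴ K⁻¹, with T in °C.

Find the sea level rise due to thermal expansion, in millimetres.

180 mm

Layer 1: α = (0.62 + 0.11×24)×10⁻⁴ = 3.26×10⁻⁴ K⁻¹
Layer 2: α = (0.62 + 0.11×12)×10⁻⁴ = 1.94×10⁻⁴ K⁻¹
Layer 3: α = (0.62 + 0.11×1.8)×10⁻⁴ = 0.818×10⁻⁴ K⁻¹
Layer 1: 3.26×10⁻⁴ × 1.2 × 240 = 0.093888 m
240–630 m: 0.61 × 1.94×10⁻⁴ × 390 = 0.0461526 m
1800 × 0.818×10⁻⁴ × 0.25 = 0.03681 m
Δh = 0.093888 + 0.0461526 + 0.03681 = 0.1768506 m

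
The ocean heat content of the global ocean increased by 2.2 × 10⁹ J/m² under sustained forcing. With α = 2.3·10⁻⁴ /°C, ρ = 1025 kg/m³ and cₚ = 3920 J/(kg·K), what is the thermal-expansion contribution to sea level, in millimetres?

Δh = αQ/(ρcₚ) = 2.3×10⁻⁴ × 2.2×10⁹ / (1025 × 3920) ≈ 0.12593 m

about 126 mm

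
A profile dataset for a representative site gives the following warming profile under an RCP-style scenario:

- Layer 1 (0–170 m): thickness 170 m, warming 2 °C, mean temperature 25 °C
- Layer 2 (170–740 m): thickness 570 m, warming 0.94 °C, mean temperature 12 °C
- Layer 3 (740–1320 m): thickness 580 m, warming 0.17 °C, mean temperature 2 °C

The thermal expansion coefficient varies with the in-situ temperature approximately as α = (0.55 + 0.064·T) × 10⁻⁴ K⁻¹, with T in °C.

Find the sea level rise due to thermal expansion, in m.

0.150 m

Layer 1: α = (0.55 + 0.064×25)×10⁻⁴ = 2.15×10⁻⁴ K⁻¹
Layer 2: α = (0.55 + 0.064×12)×10⁻⁴ = 1.318×10⁻⁴ K⁻¹
Layer 3: α = (0.55 + 0.064×2)×10⁻⁴ = 0.678×10⁻⁴ K⁻¹
0–170 m: 2.15×10⁻⁴ × 2 × 170 = 0.07310 m
570 × 1.318×10⁻⁴ × 0.94 = 0.07061844 m
740–1320 m: 0.17 × 0.678×10⁻⁴ × 580 = 0.00668508 m
Δh = 0.07310 + 0.07061844 + 0.00668508 = 0.15040352 m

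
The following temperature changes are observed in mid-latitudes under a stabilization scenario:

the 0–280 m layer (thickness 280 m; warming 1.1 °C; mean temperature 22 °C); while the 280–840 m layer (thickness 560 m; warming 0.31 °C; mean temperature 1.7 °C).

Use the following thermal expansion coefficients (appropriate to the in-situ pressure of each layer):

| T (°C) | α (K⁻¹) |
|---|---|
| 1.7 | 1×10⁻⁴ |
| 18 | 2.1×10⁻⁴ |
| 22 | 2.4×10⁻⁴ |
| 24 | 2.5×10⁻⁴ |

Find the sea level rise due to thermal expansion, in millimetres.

91 mm

Layer 1 at 22 °C → α = 2.4×10⁻⁴ K⁻¹
Layer 2 at 1.7 °C → α = 1×10⁻⁴ K⁻¹
2.4×10⁻⁴ × 1.1 × 280 = 0.07392 m
280–840 m: 560 × 0.31 × 1×10⁻⁴ = 0.01736 m
Δh = 0.07392 + 0.01736 = 0.09128 m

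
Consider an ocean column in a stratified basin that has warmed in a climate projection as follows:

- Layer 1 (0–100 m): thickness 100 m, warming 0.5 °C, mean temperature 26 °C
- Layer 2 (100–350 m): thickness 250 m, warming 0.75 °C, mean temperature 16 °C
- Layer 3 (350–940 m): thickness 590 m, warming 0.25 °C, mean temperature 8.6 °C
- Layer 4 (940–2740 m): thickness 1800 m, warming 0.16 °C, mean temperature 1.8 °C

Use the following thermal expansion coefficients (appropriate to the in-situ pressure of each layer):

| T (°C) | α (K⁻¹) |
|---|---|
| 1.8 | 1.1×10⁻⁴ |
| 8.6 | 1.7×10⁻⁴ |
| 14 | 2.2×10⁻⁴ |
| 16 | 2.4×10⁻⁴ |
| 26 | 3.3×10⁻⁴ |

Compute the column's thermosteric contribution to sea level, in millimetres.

Layer 1 at 26 °C → α = 3.3×10⁻⁴ K⁻¹
Layer 2 at 16 °C → α = 2.4×10⁻⁴ K⁻¹
Layer 3 at 8.6 °C → α = 1.7×10⁻⁴ K⁻¹
Layer 4 at 1.8 °C → α = 1.1×10⁻⁴ K⁻¹
0–100 m: 100 × 3.3×10⁻⁴ × 0.5 = 0.01650 m
Layer 2: 2.4×10⁻⁴ × 0.75 × 250 = 0.04500 m
Layer 3: 0.25 × 1.7×10⁻⁴ × 590 = 0.025075 m
0.16 × 1800 × 1.1×10⁻⁴ = 0.03168 m
Δh = 0.01650 + 0.04500 + 0.025075 + 0.03168 = 0.118255 m ≈ 118 mm

about 118 mm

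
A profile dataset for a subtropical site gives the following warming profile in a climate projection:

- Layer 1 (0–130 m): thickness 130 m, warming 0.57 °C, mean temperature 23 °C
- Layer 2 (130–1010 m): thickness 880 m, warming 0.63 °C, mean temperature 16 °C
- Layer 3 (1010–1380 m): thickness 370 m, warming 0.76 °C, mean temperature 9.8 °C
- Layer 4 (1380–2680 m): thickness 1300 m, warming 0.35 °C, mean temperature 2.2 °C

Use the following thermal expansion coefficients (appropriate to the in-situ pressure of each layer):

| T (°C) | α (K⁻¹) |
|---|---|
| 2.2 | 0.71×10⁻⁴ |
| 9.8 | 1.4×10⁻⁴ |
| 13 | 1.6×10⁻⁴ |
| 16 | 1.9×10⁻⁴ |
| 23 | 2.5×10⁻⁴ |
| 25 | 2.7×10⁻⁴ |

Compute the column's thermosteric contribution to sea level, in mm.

Δh ≈ 196 mm

Layer 1 at 23 °C → α = 2.5×10⁻⁴ K⁻¹
Layer 2 at 16 °C → α = 1.9×10⁻⁴ K⁻¹
Layer 3 at 9.8 °C → α = 1.4×10⁻⁴ K⁻¹
Layer 4 at 2.2 °C → α = 0.71×10⁻⁴ K⁻¹
0–130 m: 130 × 0.57 × 2.5×10⁻⁴ = 0.018525 m
0.63 × 1.9×10⁻⁴ × 880 = 0.105336 m
0.76 × 370 × 1.4×10⁻⁴ = 0.039368 m
1300 × 0.35 × 0.71×10⁻⁴ = 0.032305 m
Δh = 0.018525 + 0.105336 + 0.039368 + 0.032305 = 0.195534 m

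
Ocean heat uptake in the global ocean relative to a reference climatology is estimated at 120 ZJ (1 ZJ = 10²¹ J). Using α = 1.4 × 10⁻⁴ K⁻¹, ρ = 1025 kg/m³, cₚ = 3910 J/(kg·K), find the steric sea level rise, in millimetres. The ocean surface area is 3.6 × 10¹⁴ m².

Δh ≈ 11.6 mm

Per unit area: Q = 120×10²¹ / (3.6×10¹⁴) ≈ 3.333×10⁸ J/m²
Δh = αQ/(ρcₚ) = 1.4×10⁻⁴ × 3.333×10⁸ / (1025 × 3910) ≈ 0.011643 m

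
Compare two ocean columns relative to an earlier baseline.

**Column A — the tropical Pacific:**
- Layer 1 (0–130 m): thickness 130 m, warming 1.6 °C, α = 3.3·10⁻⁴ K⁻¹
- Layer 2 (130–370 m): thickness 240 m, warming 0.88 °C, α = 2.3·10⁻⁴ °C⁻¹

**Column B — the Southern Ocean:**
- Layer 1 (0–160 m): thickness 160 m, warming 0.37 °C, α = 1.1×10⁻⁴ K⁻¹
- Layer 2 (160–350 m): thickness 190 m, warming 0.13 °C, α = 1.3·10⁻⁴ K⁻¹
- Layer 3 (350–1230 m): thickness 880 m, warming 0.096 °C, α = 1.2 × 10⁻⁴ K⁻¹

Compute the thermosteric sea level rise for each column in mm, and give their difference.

A 3.3×10⁻⁴ × 1.6 × 130 = 0.06864 m
A 130–370 m: 0.88 × 240 × 2.3×10⁻⁴ = 0.048576 m
A total: 0.117216 m
B 0.37 × 160 × 1.1×10⁻⁴ = 0.006512 m
B Layer 2: 190 × 1.3×10⁻⁴ × 0.13 = 0.003211 m
B 0.096 × 1.2×10⁻⁴ × 880 = 0.0101376 m
B total: 0.0198606 m
Difference: 0.117216 − 0.0198606 = 0.0973554 m

Δh_A ≈ 120 mm, Δh_B ≈ 20 mm; difference ≈ 97 mm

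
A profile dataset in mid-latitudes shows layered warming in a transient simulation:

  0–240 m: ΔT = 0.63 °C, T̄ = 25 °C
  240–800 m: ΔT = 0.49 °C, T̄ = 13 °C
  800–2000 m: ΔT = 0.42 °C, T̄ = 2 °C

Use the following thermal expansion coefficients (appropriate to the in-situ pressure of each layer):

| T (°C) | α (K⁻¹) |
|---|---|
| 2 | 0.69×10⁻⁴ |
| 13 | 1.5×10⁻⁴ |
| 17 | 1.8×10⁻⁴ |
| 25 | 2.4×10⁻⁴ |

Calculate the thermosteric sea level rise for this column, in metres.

Layer 1 at 25 °C → α = 2.4×10⁻⁴ K⁻¹
Layer 2 at 13 °C → α = 1.5×10⁻⁴ K⁻¹
Layer 3 at 2 °C → α = 0.69×10⁻⁴ K⁻¹
2.4×10⁻⁴ × 240 × 0.63 = 0.036288 m
1.5×10⁻⁴ × 560 × 0.49 = 0.04116 m
800–2000 m: 0.69×10⁻⁴ × 1200 × 0.42 = 0.034776 m
Δh = 0.036288 + 0.04116 + 0.034776 = 0.112224 m ≈ 0.112 m

Δh = 0.112 m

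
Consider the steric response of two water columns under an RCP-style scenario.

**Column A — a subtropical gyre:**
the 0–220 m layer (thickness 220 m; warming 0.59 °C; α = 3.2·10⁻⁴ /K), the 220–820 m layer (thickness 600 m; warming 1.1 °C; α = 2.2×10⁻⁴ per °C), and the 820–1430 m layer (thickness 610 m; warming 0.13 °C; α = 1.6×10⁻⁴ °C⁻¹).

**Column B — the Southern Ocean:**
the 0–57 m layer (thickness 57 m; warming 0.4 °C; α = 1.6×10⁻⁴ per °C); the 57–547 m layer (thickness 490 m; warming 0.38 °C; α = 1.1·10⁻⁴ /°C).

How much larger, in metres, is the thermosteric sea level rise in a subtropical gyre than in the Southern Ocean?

Δh_A − Δh_B ≈ 0.18 m

A 220 × 3.2×10⁻⁴ × 0.59 = 0.041536 m
A Layer 2: 600 × 2.2×10⁻⁴ × 1.1 = 0.14520 m
A 1.6×10⁻⁴ × 0.13 × 610 = 0.012688 m
A total: 0.199424 m
B 0–57 m: 57 × 0.4 × 1.6×10⁻⁴ = 0.003648 m
B 57–547 m: 490 × 0.38 × 1.1×10⁻⁴ = 0.020482 m
B total: 0.02413 m
Difference: 0.199424 − 0.02413 = 0.175294 m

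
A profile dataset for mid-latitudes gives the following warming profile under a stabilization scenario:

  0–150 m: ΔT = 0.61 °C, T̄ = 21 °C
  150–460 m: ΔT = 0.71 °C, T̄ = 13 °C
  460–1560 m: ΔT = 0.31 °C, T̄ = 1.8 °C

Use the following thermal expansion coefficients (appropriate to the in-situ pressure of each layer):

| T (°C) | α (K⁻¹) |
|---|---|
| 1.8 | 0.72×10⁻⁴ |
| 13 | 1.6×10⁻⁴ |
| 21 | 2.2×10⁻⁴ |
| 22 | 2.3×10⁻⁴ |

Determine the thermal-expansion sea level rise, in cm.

about 7.99 cm

Layer 1 at 21 °C → α = 2.2×10⁻⁴ K⁻¹
Layer 2 at 13 °C → α = 1.6×10⁻⁴ K⁻¹
Layer 3 at 1.8 °C → α = 0.72×10⁻⁴ K⁻¹
Layer 1: 0.61 × 150 × 2.2×10⁻⁴ = 0.02013 m
150–460 m: 0.71 × 310 × 1.6×10⁻⁴ = 0.035216 m
460–1560 m: 1100 × 0.72×10⁻⁴ × 0.31 = 0.024552 m
Δh = 0.02013 + 0.035216 + 0.024552 = 0.079898 m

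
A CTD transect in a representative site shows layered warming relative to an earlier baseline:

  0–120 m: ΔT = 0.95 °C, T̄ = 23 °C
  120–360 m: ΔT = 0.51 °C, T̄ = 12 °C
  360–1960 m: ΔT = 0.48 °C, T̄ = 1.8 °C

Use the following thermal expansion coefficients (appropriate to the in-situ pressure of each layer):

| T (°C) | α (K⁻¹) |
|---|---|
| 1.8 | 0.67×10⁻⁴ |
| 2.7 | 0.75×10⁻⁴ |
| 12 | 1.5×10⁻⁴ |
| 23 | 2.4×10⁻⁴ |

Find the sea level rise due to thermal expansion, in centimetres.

Δh = 9.7 cm

Layer 1 at 23 °C → α = 2.4×10⁻⁴ K⁻¹
Layer 2 at 12 °C → α = 1.5×10⁻⁴ K⁻¹
Layer 3 at 1.8 °C → α = 0.67×10⁻⁴ K⁻¹
Layer 1: 2.4×10⁻⁴ × 0.95 × 120 = 0.02736 m
Layer 2: 240 × 1.5×10⁻⁴ × 0.51 = 0.01836 m
360–1960 m: 0.48 × 0.67×10⁻⁴ × 1600 = 0.051456 m
Δh = 0.02736 + 0.01836 + 0.051456 = 0.097176 m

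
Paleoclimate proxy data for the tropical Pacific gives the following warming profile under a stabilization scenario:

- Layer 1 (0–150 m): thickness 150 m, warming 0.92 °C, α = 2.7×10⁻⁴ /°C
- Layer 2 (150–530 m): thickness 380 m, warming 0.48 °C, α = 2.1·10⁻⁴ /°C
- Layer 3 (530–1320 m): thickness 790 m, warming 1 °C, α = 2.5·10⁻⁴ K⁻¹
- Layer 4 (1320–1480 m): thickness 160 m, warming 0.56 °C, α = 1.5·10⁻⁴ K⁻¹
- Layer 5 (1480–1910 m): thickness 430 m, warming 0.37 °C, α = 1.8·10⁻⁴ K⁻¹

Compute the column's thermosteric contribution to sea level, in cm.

32 cm

0.92 × 150 × 2.7×10⁻⁴ = 0.03726 m
Layer 2: 0.48 × 380 × 2.1×10⁻⁴ = 0.038304 m
2.5×10⁻⁴ × 790 × 1 = 0.19750 m
0.56 × 1.5×10⁻⁴ × 160 = 0.01344 m
1.8×10⁻⁴ × 430 × 0.37 = 0.028638 m
Δh = 0.03726 + 0.038304 + 0.19750 + 0.01344 + 0.028638 = 0.315142 m ≈ 32 cm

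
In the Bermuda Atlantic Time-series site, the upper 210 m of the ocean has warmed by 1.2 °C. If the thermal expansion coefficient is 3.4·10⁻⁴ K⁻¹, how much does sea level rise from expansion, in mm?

Δh = αΔT·H = 3.4×10⁻⁴ × 1.2 × 210 = 0.08568 m

85.7 mm of thermosteric rise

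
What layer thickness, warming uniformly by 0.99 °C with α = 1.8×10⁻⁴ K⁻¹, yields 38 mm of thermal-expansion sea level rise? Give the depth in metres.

H = Δh/(αΔT) = 0.038 / (1.8×10⁻⁴ × 0.99) ≈ 213.2 m

213 m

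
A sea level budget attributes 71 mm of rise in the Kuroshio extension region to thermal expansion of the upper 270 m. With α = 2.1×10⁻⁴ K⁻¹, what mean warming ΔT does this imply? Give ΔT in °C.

ΔT = Δh/(αH) = 0.071 / (2.1×10⁻⁴ × 270) ≈ 1.252 °C

1.25 °C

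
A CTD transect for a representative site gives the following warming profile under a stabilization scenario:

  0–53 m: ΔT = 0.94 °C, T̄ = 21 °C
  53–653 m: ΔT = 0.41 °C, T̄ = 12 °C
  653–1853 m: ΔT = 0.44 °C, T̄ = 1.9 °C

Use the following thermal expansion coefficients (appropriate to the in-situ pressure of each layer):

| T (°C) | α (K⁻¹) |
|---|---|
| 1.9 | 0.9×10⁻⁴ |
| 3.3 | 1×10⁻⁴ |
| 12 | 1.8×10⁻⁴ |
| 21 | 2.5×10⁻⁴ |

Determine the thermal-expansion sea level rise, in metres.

0.104 m of thermosteric rise

Layer 1 at 21 °C → α = 2.5×10⁻⁴ K⁻¹
Layer 2 at 12 °C → α = 1.8×10⁻⁴ K⁻¹
Layer 3 at 1.9 °C → α = 0.9×10⁻⁴ K⁻¹
0–53 m: 2.5×10⁻⁴ × 53 × 0.94 = 0.012455 m
53–653 m: 600 × 1.8×10⁻⁴ × 0.41 = 0.04428 m
1200 × 0.9×10⁻⁴ × 0.44 = 0.04752 m
Δh = 0.012455 + 0.04428 + 0.04752 = 0.104255 m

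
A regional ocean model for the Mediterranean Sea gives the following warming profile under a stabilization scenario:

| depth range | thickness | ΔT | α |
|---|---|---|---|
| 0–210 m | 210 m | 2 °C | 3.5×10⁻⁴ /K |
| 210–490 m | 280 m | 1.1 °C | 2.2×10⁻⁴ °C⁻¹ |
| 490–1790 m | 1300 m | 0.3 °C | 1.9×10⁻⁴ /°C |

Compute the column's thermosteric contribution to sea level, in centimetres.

2 × 3.5×10⁻⁴ × 210 = 0.14700 m
1.1 × 2.2×10⁻⁴ × 280 = 0.06776 m
490–1790 m: 1.9×10⁻⁴ × 1300 × 0.3 = 0.07410 m
Δh = 0.14700 + 0.06776 + 0.07410 = 0.28886 m

Δh = 28.9 cm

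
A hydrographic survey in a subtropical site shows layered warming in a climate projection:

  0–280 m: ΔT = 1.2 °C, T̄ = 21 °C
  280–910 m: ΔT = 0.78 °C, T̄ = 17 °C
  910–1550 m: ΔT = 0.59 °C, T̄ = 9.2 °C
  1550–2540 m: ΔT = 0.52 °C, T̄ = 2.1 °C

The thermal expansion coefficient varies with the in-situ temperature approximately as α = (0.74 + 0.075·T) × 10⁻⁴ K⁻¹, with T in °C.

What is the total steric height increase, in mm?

about 277 mm

Layer 1: α = (0.74 + 0.075×21)×10⁻⁴ = 2.315×10⁻⁴ K⁻¹
Layer 2: α = (0.74 + 0.075×17)×10⁻⁴ = 2.015×10⁻⁴ K⁻¹
Layer 3: α = (0.74 + 0.075×9.2)×10⁻⁴ = 1.43×10⁻⁴ K⁻¹
Layer 4: α = (0.74 + 0.075×2.1)×10⁻⁴ = 0.8975×10⁻⁴ K⁻¹
0–280 m: 1.2 × 280 × 2.315×10⁻⁴ = 0.077784 m
Layer 2: 630 × 2.015×10⁻⁴ × 0.78 = 0.0990171 m
0.59 × 640 × 1.43×10⁻⁴ = 0.0539968 m
Layer 4: 0.8975×10⁻⁴ × 990 × 0.52 = 0.0462033 m
Δh = 0.077784 + 0.0990171 + 0.0539968 + 0.0462033 = 0.2770012 m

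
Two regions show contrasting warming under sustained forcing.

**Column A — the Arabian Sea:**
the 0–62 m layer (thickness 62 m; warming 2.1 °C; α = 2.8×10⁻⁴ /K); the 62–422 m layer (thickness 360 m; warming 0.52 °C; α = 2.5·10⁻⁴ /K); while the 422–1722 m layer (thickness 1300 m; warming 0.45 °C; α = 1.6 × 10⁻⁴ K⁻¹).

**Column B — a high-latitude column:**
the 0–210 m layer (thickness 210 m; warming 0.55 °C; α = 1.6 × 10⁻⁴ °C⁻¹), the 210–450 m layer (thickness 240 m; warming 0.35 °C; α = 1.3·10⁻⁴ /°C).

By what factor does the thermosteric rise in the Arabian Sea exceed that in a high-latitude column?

A Layer 1: 2.1 × 62 × 2.8×10⁻⁴ = 0.036456 m
A 360 × 2.5×10⁻⁴ × 0.52 = 0.04680 m
A 422–1722 m: 1.6×10⁻⁴ × 1300 × 0.45 = 0.09360 m
A total: 0.176856 m
B 0–210 m: 0.55 × 1.6×10⁻⁴ × 210 = 0.01848 m
B Layer 2: 1.3×10⁻⁴ × 240 × 0.35 = 0.01092 m
B total: 0.02940 m
Ratio: 0.176856 / 0.02940 ≈ 6.016

6.02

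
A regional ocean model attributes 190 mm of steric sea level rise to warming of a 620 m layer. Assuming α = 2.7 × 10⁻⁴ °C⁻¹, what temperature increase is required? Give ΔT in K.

ΔT = Δh/(αH) = 0.19 / (2.7×10⁻⁴ × 620) ≈ 1.135 K

1.14 K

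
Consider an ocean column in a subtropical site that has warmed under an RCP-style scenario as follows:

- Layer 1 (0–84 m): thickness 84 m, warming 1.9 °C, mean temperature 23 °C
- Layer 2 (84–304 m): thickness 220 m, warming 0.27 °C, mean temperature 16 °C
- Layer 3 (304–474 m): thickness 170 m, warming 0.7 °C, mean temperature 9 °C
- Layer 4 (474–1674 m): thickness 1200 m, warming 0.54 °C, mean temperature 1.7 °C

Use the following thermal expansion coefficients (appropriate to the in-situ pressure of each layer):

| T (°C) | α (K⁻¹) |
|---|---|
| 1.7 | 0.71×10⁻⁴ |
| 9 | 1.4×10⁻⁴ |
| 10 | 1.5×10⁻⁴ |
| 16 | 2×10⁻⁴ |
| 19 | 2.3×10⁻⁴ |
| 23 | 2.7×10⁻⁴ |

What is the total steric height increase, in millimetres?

about 120 mm

Layer 1 at 23 °C → α = 2.7×10⁻⁴ K⁻¹
Layer 2 at 16 °C → α = 2×10⁻⁴ K⁻¹
Layer 3 at 9 °C → α = 1.4×10⁻⁴ K⁻¹
Layer 4 at 1.7 °C → α = 0.71×10⁻⁴ K⁻¹
0–84 m: 1.9 × 2.7×10⁻⁴ × 84 = 0.043092 m
220 × 0.27 × 2×10⁻⁴ = 0.01188 m
0.7 × 1.4×10⁻⁴ × 170 = 0.01666 m
474–1674 m: 1200 × 0.71×10⁻⁴ × 0.54 = 0.046008 m
Δh = 0.043092 + 0.01188 + 0.01666 + 0.046008 = 0.11764 m ≈ 120 mm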